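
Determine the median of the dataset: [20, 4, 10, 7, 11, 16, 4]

10

Step 1: Sort the data in ascending order: [4, 4, 7, 10, 11, 16, 20]
Step 2: The number of values is n = 7.
Step 3: Since n is odd, the median is the middle value at position 4: 10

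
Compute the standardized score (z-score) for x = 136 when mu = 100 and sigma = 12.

3

Step 1: Recall the z-score formula: z = (x - mu) / sigma
Step 2: Substitute values: z = (136 - 100) / 12
Step 3: z = 36 / 12 = 3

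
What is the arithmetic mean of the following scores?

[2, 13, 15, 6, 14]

10

Step 1: Sum all values: 2 + 13 + 15 + 6 + 14 = 50
Step 2: Count the number of values: n = 5
Step 3: Mean = sum / n = 50 / 5 = 10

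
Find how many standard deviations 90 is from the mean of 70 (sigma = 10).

2

Step 1: Recall the z-score formula: z = (x - mu) / sigma
Step 2: Substitute values: z = (90 - 70) / 10
Step 3: z = 20 / 10 = 2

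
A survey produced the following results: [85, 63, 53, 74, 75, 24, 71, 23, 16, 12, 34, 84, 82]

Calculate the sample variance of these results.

776.9359

Step 1: Compute the mean: (85 + 63 + 53 + 74 + 75 + 24 + 71 + 23 + 16 + 12 + 34 + 84 + 82) / 13 = 53.5385
Step 2: Compute squared deviations from the mean:
  (85 - 53.5385)^2 = 989.8284
  (63 - 53.5385)^2 = 89.5207
  (53 - 53.5385)^2 = 0.2899
  (74 - 53.5385)^2 = 418.6746
  (75 - 53.5385)^2 = 460.5976
  (24 - 53.5385)^2 = 872.5207
  (71 - 53.5385)^2 = 304.9053
  (23 - 53.5385)^2 = 932.5976
  (16 - 53.5385)^2 = 1409.1361
  (12 - 53.5385)^2 = 1725.4438
  (34 - 53.5385)^2 = 381.7515
  (84 - 53.5385)^2 = 927.9053
  (82 - 53.5385)^2 = 810.0592
Step 3: Sum of squared deviations = 9323.2308
Step 4: Sample variance = 9323.2308 / 12 = 776.9359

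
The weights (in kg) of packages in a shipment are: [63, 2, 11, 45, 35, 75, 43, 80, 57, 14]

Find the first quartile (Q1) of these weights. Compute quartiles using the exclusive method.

13.25

Step 1: Sort the data: [2, 11, 14, 35, 43, 45, 57, 63, 75, 80]
Step 2: n = 10
Step 3: Using the exclusive quartile method:
  Q1 = 13.25
  Q2 (median) = 44
  Q3 = 66
  IQR = Q3 - Q1 = 66 - 13.25 = 52.75
Step 4: Q1 = 13.25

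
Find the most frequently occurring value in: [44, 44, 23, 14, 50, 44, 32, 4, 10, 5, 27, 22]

44

Step 1: Count the frequency of each value:
  4: appears 1 time(s)
  5: appears 1 time(s)
  10: appears 1 time(s)
  14: appears 1 time(s)
  22: appears 1 time(s)
  23: appears 1 time(s)
  27: appears 1 time(s)
  32: appears 1 time(s)
  44: appears 3 time(s)
  50: appears 1 time(s)
Step 2: The value 44 appears most frequently (3 times).
Step 3: Mode = 44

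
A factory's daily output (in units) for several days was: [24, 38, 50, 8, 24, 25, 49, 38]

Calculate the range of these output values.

42

Step 1: Identify the maximum value: max = 50
Step 2: Identify the minimum value: min = 8
Step 3: Range = max - min = 50 - 8 = 42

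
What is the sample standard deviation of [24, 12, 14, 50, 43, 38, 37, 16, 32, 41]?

13.392

Step 1: Compute the mean: 30.7
Step 2: Sum of squared deviations from the mean: 1614.1
Step 3: Sample variance = 1614.1 / 9 = 179.3444
Step 4: Standard deviation = sqrt(179.3444) = 13.392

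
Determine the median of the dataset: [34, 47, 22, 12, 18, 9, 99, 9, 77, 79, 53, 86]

40.5

Step 1: Sort the data in ascending order: [9, 9, 12, 18, 22, 34, 47, 53, 77, 79, 86, 99]
Step 2: The number of values is n = 12.
Step 3: Since n is even, the median is the average of positions 6 and 7:
  Median = (34 + 47) / 2 = 40.5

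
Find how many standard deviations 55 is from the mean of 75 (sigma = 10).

-2

Step 1: Recall the z-score formula: z = (x - mu) / sigma
Step 2: Substitute values: z = (55 - 75) / 10
Step 3: z = -20 / 10 = -2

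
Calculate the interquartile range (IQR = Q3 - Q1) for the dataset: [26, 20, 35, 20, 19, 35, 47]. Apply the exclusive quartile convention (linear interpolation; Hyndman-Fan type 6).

15

Step 1: Sort the data: [19, 20, 20, 26, 35, 35, 47]
Step 2: n = 7
Step 3: Using the exclusive quartile method:
  Q1 = 20
  Q2 (median) = 26
  Q3 = 35
  IQR = Q3 - Q1 = 35 - 20 = 15
Step 4: IQR = 15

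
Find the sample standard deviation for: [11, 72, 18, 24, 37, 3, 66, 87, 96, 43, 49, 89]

32.1826

Step 1: Compute the mean: 49.5833
Step 2: Sum of squared deviations from the mean: 11392.9167
Step 3: Sample variance = 11392.9167 / 11 = 1035.7197
Step 4: Standard deviation = sqrt(1035.7197) = 32.1826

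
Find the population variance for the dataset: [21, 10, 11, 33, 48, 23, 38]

170.2041

Step 1: Compute the mean: (21 + 10 + 11 + 33 + 48 + 23 + 38) / 7 = 26.2857
Step 2: Compute squared deviations from the mean:
  (21 - 26.2857)^2 = 27.9388
  (10 - 26.2857)^2 = 265.2245
  (11 - 26.2857)^2 = 233.6531
  (33 - 26.2857)^2 = 45.0816
  (48 - 26.2857)^2 = 471.5102
  (23 - 26.2857)^2 = 10.7959
  (38 - 26.2857)^2 = 137.2245
Step 3: Sum of squared deviations = 1191.4286
Step 4: Population variance = 1191.4286 / 7 = 170.2041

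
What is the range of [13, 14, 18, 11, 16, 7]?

11

Step 1: Identify the maximum value: max = 18
Step 2: Identify the minimum value: min = 7
Step 3: Range = max - min = 18 - 7 = 11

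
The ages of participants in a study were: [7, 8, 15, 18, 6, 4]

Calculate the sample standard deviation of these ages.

5.5377

Step 1: Compute the mean: 9.6667
Step 2: Sum of squared deviations from the mean: 153.3333
Step 3: Sample variance = 153.3333 / 5 = 30.6667
Step 4: Standard deviation = sqrt(30.6667) = 5.5377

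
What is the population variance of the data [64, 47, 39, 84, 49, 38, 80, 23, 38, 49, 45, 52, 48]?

263.9408

Step 1: Compute the mean: (64 + 47 + 39 + 84 + 49 + 38 + 80 + 23 + 38 + 49 + 45 + 52 + 48) / 13 = 50.4615
Step 2: Compute squared deviations from the mean:
  (64 - 50.4615)^2 = 183.2899
  (47 - 50.4615)^2 = 11.9822
  (39 - 50.4615)^2 = 131.3669
  (84 - 50.4615)^2 = 1124.8284
  (49 - 50.4615)^2 = 2.1361
  (38 - 50.4615)^2 = 155.2899
  (80 - 50.4615)^2 = 872.5207
  (23 - 50.4615)^2 = 754.1361
  (38 - 50.4615)^2 = 155.2899
  (49 - 50.4615)^2 = 2.1361
  (45 - 50.4615)^2 = 29.8284
  (52 - 50.4615)^2 = 2.3669
  (48 - 50.4615)^2 = 6.0592
Step 3: Sum of squared deviations = 3431.2308
Step 4: Population variance = 3431.2308 / 13 = 263.9408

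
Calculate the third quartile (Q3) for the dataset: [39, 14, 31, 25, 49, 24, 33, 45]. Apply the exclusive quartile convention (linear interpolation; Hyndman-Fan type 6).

43.5

Step 1: Sort the data: [14, 24, 25, 31, 33, 39, 45, 49]
Step 2: n = 8
Step 3: Using the exclusive quartile method:
  Q1 = 24.25
  Q2 (median) = 32
  Q3 = 43.5
  IQR = Q3 - Q1 = 43.5 - 24.25 = 19.25
Step 4: Q3 = 43.5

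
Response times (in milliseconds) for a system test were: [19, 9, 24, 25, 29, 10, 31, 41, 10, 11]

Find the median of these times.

21.5

Step 1: Sort the data in ascending order: [9, 10, 10, 11, 19, 24, 25, 29, 31, 41]
Step 2: The number of values is n = 10.
Step 3: Since n is even, the median is the average of positions 5 and 6:
  Median = (19 + 24) / 2 = 21.5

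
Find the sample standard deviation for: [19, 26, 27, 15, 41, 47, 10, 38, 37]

12.6634

Step 1: Compute the mean: 28.8889
Step 2: Sum of squared deviations from the mean: 1282.8889
Step 3: Sample variance = 1282.8889 / 8 = 160.3611
Step 4: Standard deviation = sqrt(160.3611) = 12.6634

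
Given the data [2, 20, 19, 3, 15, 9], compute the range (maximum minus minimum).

18

Step 1: Identify the maximum value: max = 20
Step 2: Identify the minimum value: min = 2
Step 3: Range = max - min = 20 - 2 = 18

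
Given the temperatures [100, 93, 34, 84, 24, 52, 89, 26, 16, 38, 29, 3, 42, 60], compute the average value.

49.2857

Step 1: Sum all values: 100 + 93 + 34 + 84 + 24 + 52 + 89 + 26 + 16 + 38 + 29 + 3 + 42 + 60 = 690
Step 2: Count the number of values: n = 14
Step 3: Mean = sum / n = 690 / 14 = 49.2857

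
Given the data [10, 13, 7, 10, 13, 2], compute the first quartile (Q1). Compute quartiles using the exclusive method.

5.75

Step 1: Sort the data: [2, 7, 10, 10, 13, 13]
Step 2: n = 6
Step 3: Using the exclusive quartile method:
  Q1 = 5.75
  Q2 (median) = 10
  Q3 = 13
  IQR = Q3 - Q1 = 13 - 5.75 = 7.25
Step 4: Q1 = 5.75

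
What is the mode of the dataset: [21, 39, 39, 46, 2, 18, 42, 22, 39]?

39

Step 1: Count the frequency of each value:
  2: appears 1 time(s)
  18: appears 1 time(s)
  21: appears 1 time(s)
  22: appears 1 time(s)
  39: appears 3 time(s)
  42: appears 1 time(s)
  46: appears 1 time(s)
Step 2: The value 39 appears most frequently (3 times).
Step 3: Mode = 39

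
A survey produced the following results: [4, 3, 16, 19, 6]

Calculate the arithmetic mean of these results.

9.6

Step 1: Sum all values: 4 + 3 + 16 + 19 + 6 = 48
Step 2: Count the number of values: n = 5
Step 3: Mean = sum / n = 48 / 5 = 9.6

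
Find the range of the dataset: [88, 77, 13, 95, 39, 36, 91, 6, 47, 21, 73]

89

Step 1: Identify the maximum value: max = 95
Step 2: Identify the minimum value: min = 6
Step 3: Range = max - min = 95 - 6 = 89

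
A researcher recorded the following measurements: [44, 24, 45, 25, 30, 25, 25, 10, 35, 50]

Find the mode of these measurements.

25

Step 1: Count the frequency of each value:
  10: appears 1 time(s)
  24: appears 1 time(s)
  25: appears 3 time(s)
  30: appears 1 time(s)
  35: appears 1 time(s)
  44: appears 1 time(s)
  45: appears 1 time(s)
  50: appears 1 time(s)
Step 2: The value 25 appears most frequently (3 times).
Step 3: Mode = 25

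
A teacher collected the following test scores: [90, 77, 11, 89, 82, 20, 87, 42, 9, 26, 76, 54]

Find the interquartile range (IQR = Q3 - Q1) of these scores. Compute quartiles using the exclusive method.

64.25

Step 1: Sort the data: [9, 11, 20, 26, 42, 54, 76, 77, 82, 87, 89, 90]
Step 2: n = 12
Step 3: Using the exclusive quartile method:
  Q1 = 21.5
  Q2 (median) = 65
  Q3 = 85.75
  IQR = Q3 - Q1 = 85.75 - 21.5 = 64.25
Step 4: IQR = 64.25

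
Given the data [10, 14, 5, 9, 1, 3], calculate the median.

7

Step 1: Sort the data in ascending order: [1, 3, 5, 9, 10, 14]
Step 2: The number of values is n = 6.
Step 3: Since n is even, the median is the average of positions 3 and 4:
  Median = (5 + 9) / 2 = 7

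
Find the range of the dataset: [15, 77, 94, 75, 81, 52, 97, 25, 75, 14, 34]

83

Step 1: Identify the maximum value: max = 97
Step 2: Identify the minimum value: min = 14
Step 3: Range = max - min = 97 - 14 = 83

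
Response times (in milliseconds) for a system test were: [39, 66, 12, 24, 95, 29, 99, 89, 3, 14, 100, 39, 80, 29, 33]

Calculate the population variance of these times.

1109.3956

Step 1: Compute the mean: (39 + 66 + 12 + 24 + 95 + 29 + 99 + 89 + 3 + 14 + 100 + 39 + 80 + 29 + 33) / 15 = 50.0667
Step 2: Compute squared deviations from the mean:
  (39 - 50.0667)^2 = 122.4711
  (66 - 50.0667)^2 = 253.8711
  (12 - 50.0667)^2 = 1449.0711
  (24 - 50.0667)^2 = 679.4711
  (95 - 50.0667)^2 = 2019.0044
  (29 - 50.0667)^2 = 443.8044
  (99 - 50.0667)^2 = 2394.4711
  (89 - 50.0667)^2 = 1515.8044
  (3 - 50.0667)^2 = 2215.2711
  (14 - 50.0667)^2 = 1300.8044
  (100 - 50.0667)^2 = 2493.3378
  (39 - 50.0667)^2 = 122.4711
  (80 - 50.0667)^2 = 896.0044
  (29 - 50.0667)^2 = 443.8044
  (33 - 50.0667)^2 = 291.2711
Step 3: Sum of squared deviations = 16640.9333
Step 4: Population variance = 16640.9333 / 15 = 1109.3956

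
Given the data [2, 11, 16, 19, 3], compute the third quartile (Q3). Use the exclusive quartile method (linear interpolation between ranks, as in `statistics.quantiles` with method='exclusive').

17.5

Step 1: Sort the data: [2, 3, 11, 16, 19]
Step 2: n = 5
Step 3: Using the exclusive quartile method:
  Q1 = 2.5
  Q2 (median) = 11
  Q3 = 17.5
  IQR = Q3 - Q1 = 17.5 - 2.5 = 15
Step 4: Q3 = 17.5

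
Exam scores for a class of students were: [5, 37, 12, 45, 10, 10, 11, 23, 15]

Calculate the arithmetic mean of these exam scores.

18.6667

Step 1: Sum all values: 5 + 37 + 12 + 45 + 10 + 10 + 11 + 23 + 15 = 168
Step 2: Count the number of values: n = 9
Step 3: Mean = sum / n = 168 / 9 = 18.6667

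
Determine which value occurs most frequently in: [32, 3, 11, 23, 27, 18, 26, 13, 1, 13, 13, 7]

13

Step 1: Count the frequency of each value:
  1: appears 1 time(s)
  3: appears 1 time(s)
  7: appears 1 time(s)
  11: appears 1 time(s)
  13: appears 3 time(s)
  18: appears 1 time(s)
  23: appears 1 time(s)
  26: appears 1 time(s)
  27: appears 1 time(s)
  32: appears 1 time(s)
Step 2: The value 13 appears most frequently (3 times).
Step 3: Mode = 13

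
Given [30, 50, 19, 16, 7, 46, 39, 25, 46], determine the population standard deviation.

14.3639

Step 1: Compute the mean: 30.8889
Step 2: Sum of squared deviations from the mean: 1856.8889
Step 3: Population variance = 1856.8889 / 9 = 206.321
Step 4: Standard deviation = sqrt(206.321) = 14.3639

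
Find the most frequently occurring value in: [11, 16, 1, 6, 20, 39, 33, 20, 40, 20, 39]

20

Step 1: Count the frequency of each value:
  1: appears 1 time(s)
  6: appears 1 time(s)
  11: appears 1 time(s)
  16: appears 1 time(s)
  20: appears 3 time(s)
  33: appears 1 time(s)
  39: appears 2 time(s)
  40: appears 1 time(s)
Step 2: The value 20 appears most frequently (3 times).
Step 3: Mode = 20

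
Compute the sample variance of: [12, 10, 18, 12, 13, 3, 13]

20.2857

Step 1: Compute the mean: (12 + 10 + 18 + 12 + 13 + 3 + 13) / 7 = 11.5714
Step 2: Compute squared deviations from the mean:
  (12 - 11.5714)^2 = 0.1837
  (10 - 11.5714)^2 = 2.4694
  (18 - 11.5714)^2 = 41.3265
  (12 - 11.5714)^2 = 0.1837
  (13 - 11.5714)^2 = 2.0408
  (3 - 11.5714)^2 = 73.4694
  (13 - 11.5714)^2 = 2.0408
Step 3: Sum of squared deviations = 121.7143
Step 4: Sample variance = 121.7143 / 6 = 20.2857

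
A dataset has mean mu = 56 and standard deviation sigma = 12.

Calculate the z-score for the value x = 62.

0.5

Step 1: Recall the z-score formula: z = (x - mu) / sigma
Step 2: Substitute values: z = (62 - 56) / 12
Step 3: z = 6 / 12 = 0.5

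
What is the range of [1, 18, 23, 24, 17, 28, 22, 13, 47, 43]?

46

Step 1: Identify the maximum value: max = 47
Step 2: Identify the minimum value: min = 1
Step 3: Range = max - min = 47 - 1 = 46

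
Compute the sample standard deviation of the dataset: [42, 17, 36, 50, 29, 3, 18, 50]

16.9869

Step 1: Compute the mean: 30.625
Step 2: Sum of squared deviations from the mean: 2019.875
Step 3: Sample variance = 2019.875 / 7 = 288.5536
Step 4: Standard deviation = sqrt(288.5536) = 16.9869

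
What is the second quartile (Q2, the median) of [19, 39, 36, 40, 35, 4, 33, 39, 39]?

36

Step 1: Sort the data: [4, 19, 33, 35, 36, 39, 39, 39, 40]
Step 2: n = 9
Step 3: Q2 is the median. Since n is odd, it is the middle value at position 5: 36
Step 4: Q2 = 36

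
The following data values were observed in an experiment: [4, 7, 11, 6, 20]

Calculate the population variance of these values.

32.24

Step 1: Compute the mean: (4 + 7 + 11 + 6 + 20) / 5 = 9.6
Step 2: Compute squared deviations from the mean:
  (4 - 9.6)^2 = 31.36
  (7 - 9.6)^2 = 6.76
  (11 - 9.6)^2 = 1.96
  (6 - 9.6)^2 = 12.96
  (20 - 9.6)^2 = 108.16
Step 3: Sum of squared deviations = 161.2
Step 4: Population variance = 161.2 / 5 = 32.24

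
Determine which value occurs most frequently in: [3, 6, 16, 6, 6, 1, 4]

6

Step 1: Count the frequency of each value:
  1: appears 1 time(s)
  3: appears 1 time(s)
  4: appears 1 time(s)
  6: appears 3 time(s)
  16: appears 1 time(s)
Step 2: The value 6 appears most frequently (3 times).
Step 3: Mode = 6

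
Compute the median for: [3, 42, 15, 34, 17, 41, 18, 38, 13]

18

Step 1: Sort the data in ascending order: [3, 13, 15, 17, 18, 34, 38, 41, 42]
Step 2: The number of values is n = 9.
Step 3: Since n is odd, the median is the middle value at position 5: 18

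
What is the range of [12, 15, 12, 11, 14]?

4

Step 1: Identify the maximum value: max = 15
Step 2: Identify the minimum value: min = 11
Step 3: Range = max - min = 15 - 11 = 4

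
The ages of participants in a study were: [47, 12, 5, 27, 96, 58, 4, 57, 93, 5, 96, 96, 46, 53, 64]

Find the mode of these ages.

96

Step 1: Count the frequency of each value:
  4: appears 1 time(s)
  5: appears 2 time(s)
  12: appears 1 time(s)
  27: appears 1 time(s)
  46: appears 1 time(s)
  47: appears 1 time(s)
  53: appears 1 time(s)
  57: appears 1 time(s)
  58: appears 1 time(s)
  64: appears 1 time(s)
  93: appears 1 time(s)
  96: appears 3 time(s)
Step 2: The value 96 appears most frequently (3 times).
Step 3: Mode = 96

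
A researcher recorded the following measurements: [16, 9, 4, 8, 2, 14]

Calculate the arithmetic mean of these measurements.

8.8333

Step 1: Sum all values: 16 + 9 + 4 + 8 + 2 + 14 = 53
Step 2: Count the number of values: n = 6
Step 3: Mean = sum / n = 53 / 6 = 8.8333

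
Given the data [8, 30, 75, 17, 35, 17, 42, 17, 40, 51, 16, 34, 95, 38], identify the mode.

17

Step 1: Count the frequency of each value:
  8: appears 1 time(s)
  16: appears 1 time(s)
  17: appears 3 time(s)
  30: appears 1 time(s)
  34: appears 1 time(s)
  35: appears 1 time(s)
  38: appears 1 time(s)
  40: appears 1 time(s)
  42: appears 1 time(s)
  51: appears 1 time(s)
  75: appears 1 time(s)
  95: appears 1 time(s)
Step 2: The value 17 appears most frequently (3 times).
Step 3: Mode = 17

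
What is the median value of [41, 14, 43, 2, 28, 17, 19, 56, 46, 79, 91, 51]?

42

Step 1: Sort the data in ascending order: [2, 14, 17, 19, 28, 41, 43, 46, 51, 56, 79, 91]
Step 2: The number of values is n = 12.
Step 3: Since n is even, the median is the average of positions 6 and 7:
  Median = (41 + 43) / 2 = 42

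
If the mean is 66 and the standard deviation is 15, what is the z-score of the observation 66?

0

Step 1: Recall the z-score formula: z = (x - mu) / sigma
Step 2: Substitute values: z = (66 - 66) / 15
Step 3: z = 0 / 15 = 0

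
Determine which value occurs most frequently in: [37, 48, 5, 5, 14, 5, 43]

5

Step 1: Count the frequency of each value:
  5: appears 3 time(s)
  14: appears 1 time(s)
  37: appears 1 time(s)
  43: appears 1 time(s)
  48: appears 1 time(s)
Step 2: The value 5 appears most frequently (3 times).
Step 3: Mode = 5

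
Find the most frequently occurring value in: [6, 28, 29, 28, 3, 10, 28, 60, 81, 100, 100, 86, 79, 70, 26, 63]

28

Step 1: Count the frequency of each value:
  3: appears 1 time(s)
  6: appears 1 time(s)
  10: appears 1 time(s)
  26: appears 1 time(s)
  28: appears 3 time(s)
  29: appears 1 time(s)
  60: appears 1 time(s)
  63: appears 1 time(s)
  70: appears 1 time(s)
  79: appears 1 time(s)
  81: appears 1 time(s)
  86: appears 1 time(s)
  100: appears 2 time(s)
Step 2: The value 28 appears most frequently (3 times).
Step 3: Mode = 28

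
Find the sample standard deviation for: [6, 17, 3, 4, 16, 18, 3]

7.0441

Step 1: Compute the mean: 9.5714
Step 2: Sum of squared deviations from the mean: 297.7143
Step 3: Sample variance = 297.7143 / 6 = 49.619
Step 4: Standard deviation = sqrt(49.619) = 7.0441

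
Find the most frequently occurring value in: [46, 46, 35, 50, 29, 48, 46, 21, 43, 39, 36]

46

Step 1: Count the frequency of each value:
  21: appears 1 time(s)
  29: appears 1 time(s)
  35: appears 1 time(s)
  36: appears 1 time(s)
  39: appears 1 time(s)
  43: appears 1 time(s)
  46: appears 3 time(s)
  48: appears 1 time(s)
  50: appears 1 time(s)
Step 2: The value 46 appears most frequently (3 times).
Step 3: Mode = 46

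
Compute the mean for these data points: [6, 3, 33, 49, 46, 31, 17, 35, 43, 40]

30.3

Step 1: Sum all values: 6 + 3 + 33 + 49 + 46 + 31 + 17 + 35 + 43 + 40 = 303
Step 2: Count the number of values: n = 10
Step 3: Mean = sum / n = 303 / 10 = 30.3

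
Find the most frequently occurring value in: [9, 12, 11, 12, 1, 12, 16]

12

Step 1: Count the frequency of each value:
  1: appears 1 time(s)
  9: appears 1 time(s)
  11: appears 1 time(s)
  12: appears 3 time(s)
  16: appears 1 time(s)
Step 2: The value 12 appears most frequently (3 times).
Step 3: Mode = 12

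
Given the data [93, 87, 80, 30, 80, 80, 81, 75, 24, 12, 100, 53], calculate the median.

80

Step 1: Sort the data in ascending order: [12, 24, 30, 53, 75, 80, 80, 80, 81, 87, 93, 100]
Step 2: The number of values is n = 12.
Step 3: Since n is even, the median is the average of positions 6 and 7:
  Median = (80 + 80) / 2 = 80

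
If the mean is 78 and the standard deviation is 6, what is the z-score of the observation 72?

-1

Step 1: Recall the z-score formula: z = (x - mu) / sigma
Step 2: Substitute values: z = (72 - 78) / 6
Step 3: z = -6 / 6 = -1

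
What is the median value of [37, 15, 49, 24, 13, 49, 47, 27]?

32

Step 1: Sort the data in ascending order: [13, 15, 24, 27, 37, 47, 49, 49]
Step 2: The number of values is n = 8.
Step 3: Since n is even, the median is the average of positions 4 and 5:
  Median = (27 + 37) / 2 = 32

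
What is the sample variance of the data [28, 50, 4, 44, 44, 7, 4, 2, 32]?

391.1111

Step 1: Compute the mean: (28 + 50 + 4 + 44 + 44 + 7 + 4 + 2 + 32) / 9 = 23.8889
Step 2: Compute squared deviations from the mean:
  (28 - 23.8889)^2 = 16.9012
  (50 - 23.8889)^2 = 681.7901
  (4 - 23.8889)^2 = 395.5679
  (44 - 23.8889)^2 = 404.4568
  (44 - 23.8889)^2 = 404.4568
  (7 - 23.8889)^2 = 285.2346
  (4 - 23.8889)^2 = 395.5679
  (2 - 23.8889)^2 = 479.1235
  (32 - 23.8889)^2 = 65.7901
Step 3: Sum of squared deviations = 3128.8889
Step 4: Sample variance = 3128.8889 / 8 = 391.1111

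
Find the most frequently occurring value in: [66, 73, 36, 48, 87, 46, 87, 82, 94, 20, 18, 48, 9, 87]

87

Step 1: Count the frequency of each value:
  9: appears 1 time(s)
  18: appears 1 time(s)
  20: appears 1 time(s)
  36: appears 1 time(s)
  46: appears 1 time(s)
  48: appears 2 time(s)
  66: appears 1 time(s)
  73: appears 1 time(s)
  82: appears 1 time(s)
  87: appears 3 time(s)
  94: appears 1 time(s)
Step 2: The value 87 appears most frequently (3 times).
Step 3: Mode = 87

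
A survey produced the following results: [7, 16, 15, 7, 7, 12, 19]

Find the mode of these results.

7

Step 1: Count the frequency of each value:
  7: appears 3 time(s)
  12: appears 1 time(s)
  15: appears 1 time(s)
  16: appears 1 time(s)
  19: appears 1 time(s)
Step 2: The value 7 appears most frequently (3 times).
Step 3: Mode = 7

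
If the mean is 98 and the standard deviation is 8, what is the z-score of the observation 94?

-0.5

Step 1: Recall the z-score formula: z = (x - mu) / sigma
Step 2: Substitute values: z = (94 - 98) / 8
Step 3: z = -4 / 8 = -0.5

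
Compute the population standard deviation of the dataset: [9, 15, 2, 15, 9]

4.8166

Step 1: Compute the mean: 10
Step 2: Sum of squared deviations from the mean: 116
Step 3: Population variance = 116 / 5 = 23.2
Step 4: Standard deviation = sqrt(23.2) = 4.8166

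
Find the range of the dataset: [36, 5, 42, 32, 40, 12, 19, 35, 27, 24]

37

Step 1: Identify the maximum value: max = 42
Step 2: Identify the minimum value: min = 5
Step 3: Range = max - min = 42 - 5 = 37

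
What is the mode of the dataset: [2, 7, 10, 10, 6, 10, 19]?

10

Step 1: Count the frequency of each value:
  2: appears 1 time(s)
  6: appears 1 time(s)
  7: appears 1 time(s)
  10: appears 3 time(s)
  19: appears 1 time(s)
Step 2: The value 10 appears most frequently (3 times).
Step 3: Mode = 10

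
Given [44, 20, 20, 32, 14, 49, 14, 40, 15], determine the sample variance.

193.0278

Step 1: Compute the mean: (44 + 20 + 20 + 32 + 14 + 49 + 14 + 40 + 15) / 9 = 27.5556
Step 2: Compute squared deviations from the mean:
  (44 - 27.5556)^2 = 270.4198
  (20 - 27.5556)^2 = 57.0864
  (20 - 27.5556)^2 = 57.0864
  (32 - 27.5556)^2 = 19.7531
  (14 - 27.5556)^2 = 183.7531
  (49 - 27.5556)^2 = 459.8642
  (14 - 27.5556)^2 = 183.7531
  (40 - 27.5556)^2 = 154.8642
  (15 - 27.5556)^2 = 157.642
Step 3: Sum of squared deviations = 1544.2222
Step 4: Sample variance = 1544.2222 / 8 = 193.0278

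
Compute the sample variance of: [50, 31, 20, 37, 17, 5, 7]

268.1429

Step 1: Compute the mean: (50 + 31 + 20 + 37 + 17 + 5 + 7) / 7 = 23.8571
Step 2: Compute squared deviations from the mean:
  (50 - 23.8571)^2 = 683.449
  (31 - 23.8571)^2 = 51.0204
  (20 - 23.8571)^2 = 14.8776
  (37 - 23.8571)^2 = 172.7347
  (17 - 23.8571)^2 = 47.0204
  (5 - 23.8571)^2 = 355.5918
  (7 - 23.8571)^2 = 284.1633
Step 3: Sum of squared deviations = 1608.8571
Step 4: Sample variance = 1608.8571 / 6 = 268.1429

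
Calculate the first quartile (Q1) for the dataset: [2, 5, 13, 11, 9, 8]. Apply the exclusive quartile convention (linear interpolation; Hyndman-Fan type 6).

4.25

Step 1: Sort the data: [2, 5, 8, 9, 11, 13]
Step 2: n = 6
Step 3: Using the exclusive quartile method:
  Q1 = 4.25
  Q2 (median) = 8.5
  Q3 = 11.5
  IQR = Q3 - Q1 = 11.5 - 4.25 = 7.25
Step 4: Q1 = 4.25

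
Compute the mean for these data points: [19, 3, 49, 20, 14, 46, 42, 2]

24.375

Step 1: Sum all values: 19 + 3 + 49 + 20 + 14 + 46 + 42 + 2 = 195
Step 2: Count the number of values: n = 8
Step 3: Mean = sum / n = 195 / 8 = 24.375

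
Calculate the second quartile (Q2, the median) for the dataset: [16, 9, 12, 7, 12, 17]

12

Step 1: Sort the data: [7, 9, 12, 12, 16, 17]
Step 2: n = 6
Step 3: Q2 is the median. Since n is even, it is the average of the values at positions 3 and 4:
  Q2 = (12 + 12) / 2 = 12
Step 4: Q2 = 12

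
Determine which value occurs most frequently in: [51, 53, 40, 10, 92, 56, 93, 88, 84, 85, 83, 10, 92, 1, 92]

92

Step 1: Count the frequency of each value:
  1: appears 1 time(s)
  10: appears 2 time(s)
  40: appears 1 time(s)
  51: appears 1 time(s)
  53: appears 1 time(s)
  56: appears 1 time(s)
  83: appears 1 time(s)
  84: appears 1 time(s)
  85: appears 1 time(s)
  88: appears 1 time(s)
  92: appears 3 time(s)
  93: appears 1 time(s)
Step 2: The value 92 appears most frequently (3 times).
Step 3: Mode = 92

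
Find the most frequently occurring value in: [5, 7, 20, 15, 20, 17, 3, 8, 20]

20

Step 1: Count the frequency of each value:
  3: appears 1 time(s)
  5: appears 1 time(s)
  7: appears 1 time(s)
  8: appears 1 time(s)
  15: appears 1 time(s)
  17: appears 1 time(s)
  20: appears 3 time(s)
Step 2: The value 20 appears most frequently (3 times).
Step 3: Mode = 20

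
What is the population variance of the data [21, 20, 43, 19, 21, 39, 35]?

91.0612

Step 1: Compute the mean: (21 + 20 + 43 + 19 + 21 + 39 + 35) / 7 = 28.2857
Step 2: Compute squared deviations from the mean:
  (21 - 28.2857)^2 = 53.0816
  (20 - 28.2857)^2 = 68.6531
  (43 - 28.2857)^2 = 216.5102
  (19 - 28.2857)^2 = 86.2245
  (21 - 28.2857)^2 = 53.0816
  (39 - 28.2857)^2 = 114.7959
  (35 - 28.2857)^2 = 45.0816
Step 3: Sum of squared deviations = 637.4286
Step 4: Population variance = 637.4286 / 7 = 91.0612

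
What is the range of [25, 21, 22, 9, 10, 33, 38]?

29

Step 1: Identify the maximum value: max = 38
Step 2: Identify the minimum value: min = 9
Step 3: Range = max - min = 38 - 9 = 29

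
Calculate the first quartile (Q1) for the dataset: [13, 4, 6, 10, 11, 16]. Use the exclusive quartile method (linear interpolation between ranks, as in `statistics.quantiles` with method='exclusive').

5.5

Step 1: Sort the data: [4, 6, 10, 11, 13, 16]
Step 2: n = 6
Step 3: Using the exclusive quartile method:
  Q1 = 5.5
  Q2 (median) = 10.5
  Q3 = 13.75
  IQR = Q3 - Q1 = 13.75 - 5.5 = 8.25
Step 4: Q1 = 5.5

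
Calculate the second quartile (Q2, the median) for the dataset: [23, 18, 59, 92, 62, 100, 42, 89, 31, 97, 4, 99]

60.5

Step 1: Sort the data: [4, 18, 23, 31, 42, 59, 62, 89, 92, 97, 99, 100]
Step 2: n = 12
Step 3: Q2 is the median. Since n is even, it is the average of the values at positions 6 and 7:
  Q2 = (59 + 62) / 2 = 60.5
Step 4: Q2 = 60.5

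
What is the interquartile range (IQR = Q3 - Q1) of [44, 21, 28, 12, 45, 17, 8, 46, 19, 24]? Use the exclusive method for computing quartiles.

28.5

Step 1: Sort the data: [8, 12, 17, 19, 21, 24, 28, 44, 45, 46]
Step 2: n = 10
Step 3: Using the exclusive quartile method:
  Q1 = 15.75
  Q2 (median) = 22.5
  Q3 = 44.25
  IQR = Q3 - Q1 = 44.25 - 15.75 = 28.5
Step 4: IQR = 28.5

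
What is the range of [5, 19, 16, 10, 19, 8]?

14

Step 1: Identify the maximum value: max = 19
Step 2: Identify the minimum value: min = 5
Step 3: Range = max - min = 19 - 5 = 14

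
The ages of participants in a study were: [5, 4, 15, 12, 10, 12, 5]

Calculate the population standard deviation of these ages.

4

Step 1: Compute the mean: 9
Step 2: Sum of squared deviations from the mean: 112
Step 3: Population variance = 112 / 7 = 16
Step 4: Standard deviation = sqrt(16) = 4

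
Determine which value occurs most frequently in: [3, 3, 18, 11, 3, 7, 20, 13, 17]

3

Step 1: Count the frequency of each value:
  3: appears 3 time(s)
  7: appears 1 time(s)
  11: appears 1 time(s)
  13: appears 1 time(s)
  17: appears 1 time(s)
  18: appears 1 time(s)
  20: appears 1 time(s)
Step 2: The value 3 appears most frequently (3 times).
Step 3: Mode = 3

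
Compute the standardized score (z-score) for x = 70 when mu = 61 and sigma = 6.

1.5

Step 1: Recall the z-score formula: z = (x - mu) / sigma
Step 2: Substitute values: z = (70 - 61) / 6
Step 3: z = 9 / 6 = 1.5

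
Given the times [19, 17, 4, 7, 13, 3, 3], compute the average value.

9.4286

Step 1: Sum all values: 19 + 17 + 4 + 7 + 13 + 3 + 3 = 66
Step 2: Count the number of values: n = 7
Step 3: Mean = sum / n = 66 / 7 = 9.4286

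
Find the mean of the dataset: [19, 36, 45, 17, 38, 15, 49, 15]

29.25

Step 1: Sum all values: 19 + 36 + 45 + 17 + 38 + 15 + 49 + 15 = 234
Step 2: Count the number of values: n = 8
Step 3: Mean = sum / n = 234 / 8 = 29.25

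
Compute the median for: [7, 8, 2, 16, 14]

8

Step 1: Sort the data in ascending order: [2, 7, 8, 14, 16]
Step 2: The number of values is n = 5.
Step 3: Since n is odd, the median is the middle value at position 3: 8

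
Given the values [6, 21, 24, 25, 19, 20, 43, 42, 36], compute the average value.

26.2222

Step 1: Sum all values: 6 + 21 + 24 + 25 + 19 + 20 + 43 + 42 + 36 = 236
Step 2: Count the number of values: n = 9
Step 3: Mean = sum / n = 236 / 9 = 26.2222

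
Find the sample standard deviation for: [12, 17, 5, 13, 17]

4.9193

Step 1: Compute the mean: 12.8
Step 2: Sum of squared deviations from the mean: 96.8
Step 3: Sample variance = 96.8 / 4 = 24.2
Step 4: Standard deviation = sqrt(24.2) = 4.9193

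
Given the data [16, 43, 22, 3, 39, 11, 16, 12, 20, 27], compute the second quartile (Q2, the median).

18

Step 1: Sort the data: [3, 11, 12, 16, 16, 20, 22, 27, 39, 43]
Step 2: n = 10
Step 3: Q2 is the median. Since n is even, it is the average of the values at positions 5 and 6:
  Q2 = (16 + 20) / 2 = 18
Step 4: Q2 = 18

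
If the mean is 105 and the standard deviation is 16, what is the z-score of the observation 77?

-1.75

Step 1: Recall the z-score formula: z = (x - mu) / sigma
Step 2: Substitute values: z = (77 - 105) / 16
Step 3: z = -28 / 16 = -1.75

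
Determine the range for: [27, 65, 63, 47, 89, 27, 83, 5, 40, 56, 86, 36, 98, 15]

93

Step 1: Identify the maximum value: max = 98
Step 2: Identify the minimum value: min = 5
Step 3: Range = max - min = 98 - 5 = 93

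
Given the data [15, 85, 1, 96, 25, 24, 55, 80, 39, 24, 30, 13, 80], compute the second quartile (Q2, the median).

30

Step 1: Sort the data: [1, 13, 15, 24, 24, 25, 30, 39, 55, 80, 80, 85, 96]
Step 2: n = 13
Step 3: Q2 is the median. Since n is odd, it is the middle value at position 7: 30
Step 4: Q2 = 30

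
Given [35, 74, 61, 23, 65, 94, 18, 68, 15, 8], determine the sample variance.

888.5444

Step 1: Compute the mean: (35 + 74 + 61 + 23 + 65 + 94 + 18 + 68 + 15 + 8) / 10 = 46.1
Step 2: Compute squared deviations from the mean:
  (35 - 46.1)^2 = 123.21
  (74 - 46.1)^2 = 778.41
  (61 - 46.1)^2 = 222.01
  (23 - 46.1)^2 = 533.61
  (65 - 46.1)^2 = 357.21
  (94 - 46.1)^2 = 2294.41
  (18 - 46.1)^2 = 789.61
  (68 - 46.1)^2 = 479.61
  (15 - 46.1)^2 = 967.21
  (8 - 46.1)^2 = 1451.61
Step 3: Sum of squared deviations = 7996.9
Step 4: Sample variance = 7996.9 / 9 = 888.5444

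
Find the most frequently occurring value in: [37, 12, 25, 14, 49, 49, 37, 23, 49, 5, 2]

49

Step 1: Count the frequency of each value:
  2: appears 1 time(s)
  5: appears 1 time(s)
  12: appears 1 time(s)
  14: appears 1 time(s)
  23: appears 1 time(s)
  25: appears 1 time(s)
  37: appears 2 time(s)
  49: appears 3 time(s)
Step 2: The value 49 appears most frequently (3 times).
Step 3: Mode = 49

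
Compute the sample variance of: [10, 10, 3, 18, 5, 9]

26.9667

Step 1: Compute the mean: (10 + 10 + 3 + 18 + 5 + 9) / 6 = 9.1667
Step 2: Compute squared deviations from the mean:
  (10 - 9.1667)^2 = 0.6944
  (10 - 9.1667)^2 = 0.6944
  (3 - 9.1667)^2 = 38.0278
  (18 - 9.1667)^2 = 78.0278
  (5 - 9.1667)^2 = 17.3611
  (9 - 9.1667)^2 = 0.0278
Step 3: Sum of squared deviations = 134.8333
Step 4: Sample variance = 134.8333 / 5 = 26.9667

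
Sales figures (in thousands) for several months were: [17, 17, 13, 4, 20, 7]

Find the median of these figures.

15

Step 1: Sort the data in ascending order: [4, 7, 13, 17, 17, 20]
Step 2: The number of values is n = 6.
Step 3: Since n is even, the median is the average of positions 3 and 4:
  Median = (13 + 17) / 2 = 15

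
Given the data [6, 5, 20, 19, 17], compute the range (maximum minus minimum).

15

Step 1: Identify the maximum value: max = 20
Step 2: Identify the minimum value: min = 5
Step 3: Range = max - min = 20 - 5 = 15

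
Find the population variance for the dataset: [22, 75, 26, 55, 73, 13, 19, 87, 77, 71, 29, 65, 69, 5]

746.1429

Step 1: Compute the mean: (22 + 75 + 26 + 55 + 73 + 13 + 19 + 87 + 77 + 71 + 29 + 65 + 69 + 5) / 14 = 49
Step 2: Compute squared deviations from the mean:
  (22 - 49)^2 = 729
  (75 - 49)^2 = 676
  (26 - 49)^2 = 529
  (55 - 49)^2 = 36
  (73 - 49)^2 = 576
  (13 - 49)^2 = 1296
  (19 - 49)^2 = 900
  (87 - 49)^2 = 1444
  (77 - 49)^2 = 784
  (71 - 49)^2 = 484
  (29 - 49)^2 = 400
  (65 - 49)^2 = 256
  (69 - 49)^2 = 400
  (5 - 49)^2 = 1936
Step 3: Sum of squared deviations = 10446
Step 4: Population variance = 10446 / 14 = 746.1429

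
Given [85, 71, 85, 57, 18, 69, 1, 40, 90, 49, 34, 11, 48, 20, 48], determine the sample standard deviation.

28.1242

Step 1: Compute the mean: 48.4
Step 2: Sum of squared deviations from the mean: 11073.6
Step 3: Sample variance = 11073.6 / 14 = 790.9714
Step 4: Standard deviation = sqrt(790.9714) = 28.1242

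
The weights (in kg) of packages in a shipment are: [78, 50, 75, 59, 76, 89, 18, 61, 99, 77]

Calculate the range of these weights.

81

Step 1: Identify the maximum value: max = 99
Step 2: Identify the minimum value: min = 18
Step 3: Range = max - min = 99 - 18 = 81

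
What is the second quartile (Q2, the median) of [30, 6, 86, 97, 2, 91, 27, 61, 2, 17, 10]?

27

Step 1: Sort the data: [2, 2, 6, 10, 17, 27, 30, 61, 86, 91, 97]
Step 2: n = 11
Step 3: Q2 is the median. Since n is odd, it is the middle value at position 6: 27
Step 4: Q2 = 27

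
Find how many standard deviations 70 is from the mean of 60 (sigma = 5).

2

Step 1: Recall the z-score formula: z = (x - mu) / sigma
Step 2: Substitute values: z = (70 - 60) / 5
Step 3: z = 10 / 5 = 2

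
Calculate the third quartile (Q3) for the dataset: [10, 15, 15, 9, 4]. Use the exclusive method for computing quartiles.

15

Step 1: Sort the data: [4, 9, 10, 15, 15]
Step 2: n = 5
Step 3: Using the exclusive quartile method:
  Q1 = 6.5
  Q2 (median) = 10
  Q3 = 15
  IQR = Q3 - Q1 = 15 - 6.5 = 8.5
Step 4: Q3 = 15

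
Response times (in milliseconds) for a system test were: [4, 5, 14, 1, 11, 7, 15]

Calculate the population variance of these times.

24.1224

Step 1: Compute the mean: (4 + 5 + 14 + 1 + 11 + 7 + 15) / 7 = 8.1429
Step 2: Compute squared deviations from the mean:
  (4 - 8.1429)^2 = 17.1633
  (5 - 8.1429)^2 = 9.8776
  (14 - 8.1429)^2 = 34.3061
  (1 - 8.1429)^2 = 51.0204
  (11 - 8.1429)^2 = 8.1633
  (7 - 8.1429)^2 = 1.3061
  (15 - 8.1429)^2 = 47.0204
Step 3: Sum of squared deviations = 168.8571
Step 4: Population variance = 168.8571 / 7 = 24.1224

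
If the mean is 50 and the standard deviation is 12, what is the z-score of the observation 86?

3

Step 1: Recall the z-score formula: z = (x - mu) / sigma
Step 2: Substitute values: z = (86 - 50) / 12
Step 3: z = 36 / 12 = 3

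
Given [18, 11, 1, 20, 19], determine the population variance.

50.96

Step 1: Compute the mean: (18 + 11 + 1 + 20 + 19) / 5 = 13.8
Step 2: Compute squared deviations from the mean:
  (18 - 13.8)^2 = 17.64
  (11 - 13.8)^2 = 7.84
  (1 - 13.8)^2 = 163.84
  (20 - 13.8)^2 = 38.44
  (19 - 13.8)^2 = 27.04
Step 3: Sum of squared deviations = 254.8
Step 4: Population variance = 254.8 / 5 = 50.96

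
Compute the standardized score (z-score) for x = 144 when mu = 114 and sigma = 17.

1.7647

Step 1: Recall the z-score formula: z = (x - mu) / sigma
Step 2: Substitute values: z = (144 - 114) / 17
Step 3: z = 30 / 17 = 1.7647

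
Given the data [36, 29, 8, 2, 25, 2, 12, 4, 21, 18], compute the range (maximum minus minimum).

34

Step 1: Identify the maximum value: max = 36
Step 2: Identify the minimum value: min = 2
Step 3: Range = max - min = 36 - 2 = 34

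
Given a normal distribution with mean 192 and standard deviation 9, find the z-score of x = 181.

-1.2222

Step 1: Recall the z-score formula: z = (x - mu) / sigma
Step 2: Substitute values: z = (181 - 192) / 9
Step 3: z = -11 / 9 = -1.2222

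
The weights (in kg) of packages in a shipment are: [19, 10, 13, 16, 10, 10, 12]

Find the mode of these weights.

10

Step 1: Count the frequency of each value:
  10: appears 3 time(s)
  12: appears 1 time(s)
  13: appears 1 time(s)
  16: appears 1 time(s)
  19: appears 1 time(s)
Step 2: The value 10 appears most frequently (3 times).
Step 3: Mode = 10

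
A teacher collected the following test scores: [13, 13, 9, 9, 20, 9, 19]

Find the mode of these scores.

9

Step 1: Count the frequency of each value:
  9: appears 3 time(s)
  13: appears 2 time(s)
  19: appears 1 time(s)
  20: appears 1 time(s)
Step 2: The value 9 appears most frequently (3 times).
Step 3: Mode = 9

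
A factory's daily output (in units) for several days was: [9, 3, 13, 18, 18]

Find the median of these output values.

13

Step 1: Sort the data in ascending order: [3, 9, 13, 18, 18]
Step 2: The number of values is n = 5.
Step 3: Since n is odd, the median is the middle value at position 3: 13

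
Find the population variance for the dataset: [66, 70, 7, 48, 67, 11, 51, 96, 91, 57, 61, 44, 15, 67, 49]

644.7556

Step 1: Compute the mean: (66 + 70 + 7 + 48 + 67 + 11 + 51 + 96 + 91 + 57 + 61 + 44 + 15 + 67 + 49) / 15 = 53.3333
Step 2: Compute squared deviations from the mean:
  (66 - 53.3333)^2 = 160.4444
  (70 - 53.3333)^2 = 277.7778
  (7 - 53.3333)^2 = 2146.7778
  (48 - 53.3333)^2 = 28.4444
  (67 - 53.3333)^2 = 186.7778
  (11 - 53.3333)^2 = 1792.1111
  (51 - 53.3333)^2 = 5.4444
  (96 - 53.3333)^2 = 1820.4444
  (91 - 53.3333)^2 = 1418.7778
  (57 - 53.3333)^2 = 13.4444
  (61 - 53.3333)^2 = 58.7778
  (44 - 53.3333)^2 = 87.1111
  (15 - 53.3333)^2 = 1469.4444
  (67 - 53.3333)^2 = 186.7778
  (49 - 53.3333)^2 = 18.7778
Step 3: Sum of squared deviations = 9671.3333
Step 4: Population variance = 9671.3333 / 15 = 644.7556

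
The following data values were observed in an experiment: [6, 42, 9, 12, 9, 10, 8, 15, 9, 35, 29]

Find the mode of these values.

9

Step 1: Count the frequency of each value:
  6: appears 1 time(s)
  8: appears 1 time(s)
  9: appears 3 time(s)
  10: appears 1 time(s)
  12: appears 1 time(s)
  15: appears 1 time(s)
  29: appears 1 time(s)
  35: appears 1 time(s)
  42: appears 1 time(s)
Step 2: The value 9 appears most frequently (3 times).
Step 3: Mode = 9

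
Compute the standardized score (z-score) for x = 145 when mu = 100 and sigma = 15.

3

Step 1: Recall the z-score formula: z = (x - mu) / sigma
Step 2: Substitute values: z = (145 - 100) / 15
Step 3: z = 45 / 15 = 3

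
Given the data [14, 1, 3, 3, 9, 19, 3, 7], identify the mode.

3

Step 1: Count the frequency of each value:
  1: appears 1 time(s)
  3: appears 3 time(s)
  7: appears 1 time(s)
  9: appears 1 time(s)
  14: appears 1 time(s)
  19: appears 1 time(s)
Step 2: The value 3 appears most frequently (3 times).
Step 3: Mode = 3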